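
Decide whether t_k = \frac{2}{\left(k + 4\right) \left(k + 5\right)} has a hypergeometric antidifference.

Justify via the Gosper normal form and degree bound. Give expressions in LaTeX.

The ratio is (k + 4)/(k + 6).
Take A(k)=k + 4, B(k)=k + 6, C(k)=1.
Solve (k + 4)·f(k+1) − (k + 5)·f(k) = 1.
d = 1 from the (1,1,0) case.
Coefficient equations give f(k) = k/4.
Then R = B(k−1)f/C = k*(k + 5)/4, so s_k = R(k)·t_k = k/(2*(k + 4)).
Check: Δs_k = 2/(k**2 + 9*k + 20). ✓

Yes. s_k = \frac{k}{2 \left(k + 4\right)}.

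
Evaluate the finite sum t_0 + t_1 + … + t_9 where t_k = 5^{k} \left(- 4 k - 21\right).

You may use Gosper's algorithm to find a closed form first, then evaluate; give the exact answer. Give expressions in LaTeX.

Compute t_(k+1)/t_k: get 5*(4*k + 25)/(4*k + 21).
Take A(k)=5, B(k)=1, C(k)=k + 21/4.
Key eq: (5)·f(k+1) = (1)·f(k) + (k + 21/4).
d = 1 from the (0,0,1) case.
A polynomial solution: f(k) = (k + 4)/4.
So s_k = (B(k−1)f/C)·t_k = ((k + 4)/(4*k + 21))·t_k = 5**k*(-k - 4).
Verify: 5**k*(-4*k - 21) matches t_k.
Telescoping: Σ = s_(10) − s_(0) = -136718750 − (-4) = -136718746.

Σ = -136718746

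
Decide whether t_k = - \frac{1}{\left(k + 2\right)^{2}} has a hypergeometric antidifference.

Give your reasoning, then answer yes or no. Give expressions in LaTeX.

No; the coefficient equations for f are inconsistent.

Step 1: r(k) = (k + 2)**2/(k + 3)**2.
Factor: A=k**2 + 4*k + 4; B=k**2 + 6*k + 9; C=1.
Set up (k**2 + 4*k + 4)·f(k+1) − (k**2 + 4*k + 4)·f(k) − (1) = 0.
From deg A=2, deg B=2, deg C=0: d=0.
Put f(k) = c0: A·f(k+1) − B(k−1)·f(k) − C = -1; need -1 = 0 — inconsistent ⇒ no f, not summable.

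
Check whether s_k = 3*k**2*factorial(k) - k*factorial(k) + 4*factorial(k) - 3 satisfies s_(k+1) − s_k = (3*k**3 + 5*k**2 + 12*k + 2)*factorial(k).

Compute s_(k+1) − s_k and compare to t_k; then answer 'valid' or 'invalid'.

s_(k+1) = 3*k**3*factorial(k) + 8*k**2*factorial(k) + 11*k*factorial(k) + 6*factorial(k) - 3
s_(k+1) − s_k = (3*k**3 + 5*k**2 + 12*k + 2)*factorial(k)
(s_(k+1) − s_k) − t_k = 0

Valid: the claim telescopes to t_k.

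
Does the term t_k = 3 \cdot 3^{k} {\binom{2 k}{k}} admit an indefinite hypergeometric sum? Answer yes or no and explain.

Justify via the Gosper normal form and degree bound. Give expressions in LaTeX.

Ratio r(k) = 6*(2*k + 1)/(k + 1).
Take A(k)=12*k + 6, B(k)=k + 1, C(k)=1.
Need (12*k + 6)·f(k+1) − (k)·f(k) = 1.
From deg A=1, deg B=1, deg C=0: d=-1.
deg f ≤ -1 is impossible — no certificate.

No — t_k has no hypergeometric antidifference.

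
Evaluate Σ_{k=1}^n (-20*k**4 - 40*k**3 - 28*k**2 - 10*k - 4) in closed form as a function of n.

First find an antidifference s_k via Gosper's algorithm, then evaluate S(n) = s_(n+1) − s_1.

S(n) = n*(-4*n**4 - 20*n**3 - 36*n**2 - 29*n - 13)

Compute t_(k+1)/t_k: get (10*k**4 + 60*k**3 + 134*k**2 + 133*k + 51)/(10*k**4 + 20*k**3 + 14*k**2 + 5*k + 2).
Factor: A=1; B=1; C=k**4 + 2*k**3 + 7*k**2/5 + k/2 + 1/5.
Need (1)·f(k+1) − (1)·f(k) = k**4 + 2*k**3 + 7*k**2/5 + k/2 + 1/5.
From deg A=0, deg B=0, deg C=4: d=5.
Coefficient equations give f(k) = k*(4*k**4 - 4*k**2 + k + 3)/20.
Then R = B(k−1)f/C = k*(4*k**4 - 4*k**2 + k + 3)/(2*(10*k**4 + 20*k**3 + 14*k**2 + 5*k + 2)), so s_k = R(k)·t_k = k*(-4*k**4 + 4*k**2 - k - 3).
Verify: -20*k**4 - 40*k**3 - 28*k**2 - 10*k - 4 matches t_k.
Evaluate: s_(n+1) = -4*n**5 - 20*n**4 - 36*n**3 - 29*n**2 - 13*n - 4; subtract s_(1) = -4 ⇒ S(n) = n*(-4*n**4 - 20*n**3 - 36*n**2 - 29*n - 13).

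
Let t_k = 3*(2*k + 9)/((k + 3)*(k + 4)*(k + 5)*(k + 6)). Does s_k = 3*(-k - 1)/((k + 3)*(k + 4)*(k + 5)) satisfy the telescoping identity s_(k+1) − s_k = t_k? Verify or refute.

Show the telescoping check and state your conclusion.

Invalid: residual -27/(k**4 + 18*k**3 + 119*k**2 + 342*k + 360) ≠ 0.

s_(k+1) = 3*(-k - 2)/((k + 4)*(k + 5)*(k + 6))
s_(k+1) − s_k = 6*k/(k**4 + 18*k**3 + 119*k**2 + 342*k + 360)
(s_(k+1) − s_k) − t_k = -27/(k**4 + 18*k**3 + 119*k**2 + 342*k + 360)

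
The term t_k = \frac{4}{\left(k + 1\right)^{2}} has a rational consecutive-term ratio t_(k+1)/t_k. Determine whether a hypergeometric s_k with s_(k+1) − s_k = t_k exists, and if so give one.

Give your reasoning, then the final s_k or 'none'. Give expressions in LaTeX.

none — t_k is not Gosper-summable

The ratio is (k + 1)**2/(k + 2)**2.
A = k**2 + 2*k + 1, B = k**2 + 4*k + 4, C = 1.
Solve (k**2 + 2*k + 1)·f(k+1) − (k**2 + 2*k + 1)·f(k) = 1.
d = 0 from the (2,2,0) case.
Generic f = c0 gives residual -1; -1 = 0 cannot hold, so t_k is not Gosper-summable.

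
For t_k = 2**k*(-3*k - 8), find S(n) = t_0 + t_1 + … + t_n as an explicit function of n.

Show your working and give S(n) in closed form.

S(n) = -6*2**n*n - 10*2**n + 2

Step 1: r(k) = 2*(3*k + 11)/(3*k + 8).
Gosper form: A/B · C(k+1)/C(k) with A=2, B=1, C=k + 8/3.
Need (2)·f(k+1) − (1)·f(k) = k + 8/3.
deg f ≤ 1 (via 0,0,1).
Coefficient equations give f(k) = (3*k + 2)/3.
R(k) = B(k−1)·f(k)/C(k) = (3*k + 2)/(3*k + 8); s_k = R·t_k = 2**k*(-3*k - 2).
Check: Δs_k = 2**k*(-3*k - 8). ✓
Evaluate: s_(n+1) = 2**(n + 1)*(-3*n - 5); subtract s_(0) = -2 ⇒ S(n) = -6*2**n*n - 10*2**n + 2.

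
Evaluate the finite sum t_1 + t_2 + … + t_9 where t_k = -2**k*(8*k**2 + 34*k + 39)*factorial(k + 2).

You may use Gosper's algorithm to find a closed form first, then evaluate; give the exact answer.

Compute t_(k+1)/t_k: get 2*(8*k**3 + 74*k**2 + 231*k + 243)/(8*k**2 + 34*k + 39).
Normal form (A,B,C) = (2*k + 6, 1, k**2 + 17*k/4 + 39/8).
Solve (2*k + 6)·f(k+1) − (1)·f(k) = k**2 + 17*k/4 + 39/8.
deg f ≤ 1 (via 1,0,2).
Coefficient equations give f(k) = (4*k + 3)/8.
R(k) = B(k−1)·f(k)/C(k) = (4*k + 3)/(8*k**2 + 34*k + 39); s_k = R·t_k = -2**k*(4*k + 3)*factorial(k + 2).
Δs = -2**k*(8*k**2 + 34*k + 39)*factorial(k + 2), as required.
Evaluate s at k=10 and k=1: -21091398451200 and -84; difference -21091398451116.

Σ = -21091398451116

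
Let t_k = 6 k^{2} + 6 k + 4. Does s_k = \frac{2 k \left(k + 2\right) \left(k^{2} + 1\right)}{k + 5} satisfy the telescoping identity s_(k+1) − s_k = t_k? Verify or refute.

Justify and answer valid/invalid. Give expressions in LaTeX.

s_(k+1) = 2*(k + 1)*(k + 3)*((k + 1)**2 + 1)/(k + 6)
s_(k+1) − s_k = 2*(3*k**4 + 30*k**3 + 71*k**2 + 64*k + 30)/(k**2 + 11*k + 30)
(s_(k+1) − s_k) − t_k = 12*(-k**3 - 9*k**2 - 8*k - 5)/(k**2 + 11*k + 30)

Invalid: residual \frac{12 \left(- k^{3} - 9 k^{2} - 8 k - 5\right)}{k^{2} + 11 k + 30} ≠ 0.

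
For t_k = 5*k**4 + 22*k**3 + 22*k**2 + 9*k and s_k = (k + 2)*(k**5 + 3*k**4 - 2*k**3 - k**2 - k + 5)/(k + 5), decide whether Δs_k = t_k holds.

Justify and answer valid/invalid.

Invalid: residual 3*(-4*k**5 - 44*k**4 - 134*k**3 - 120*k**2 - 46*k + 5)/(k**2 + 11*k + 30) ≠ 0.

s_(k+1) = (k**6 + 11*k**5 + 44*k**4 + 81*k**3 + 71*k**2 + 29*k + 15)/(k + 6)
s_(k+1) − s_k = (5*k**6 + 65*k**5 + 282*k**4 + 509*k**3 + 399*k**2 + 132*k + 15)/(k**2 + 11*k + 30)
(s_(k+1) − s_k) − t_k = 3*(-4*k**5 - 44*k**4 - 134*k**3 - 120*k**2 - 46*k + 5)/(k**2 + 11*k + 30)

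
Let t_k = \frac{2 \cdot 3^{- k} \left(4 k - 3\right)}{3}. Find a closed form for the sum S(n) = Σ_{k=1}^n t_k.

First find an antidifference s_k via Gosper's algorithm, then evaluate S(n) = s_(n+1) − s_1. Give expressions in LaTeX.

S(n) = 3^{- n - 1} \left(3^{n + 1} - 4 n - 3\right)

Step 1: r(k) = (4*k + 1)/(3*(4*k - 3)).
A = 1/3, B = 1, C = k - 3/4.
Key eq: (1/3)·f(k+1) = (1)·f(k) + (k - 3/4).
Degrees (0,0,1) ⇒ d ≤ 1.
Solving with deg f ≤ 1: f(k) = -3*(4*k - 1)/8.
Certificate R = B(k−1)f/C = -3*(4*k - 1)/(2*(4*k - 3)) gives s_k = (1 - 4*k)/3**k.
s_(k+1) − s_k = 2*(4*k - 3)/(3*3**k) = t_k.
Σ_(k=1)^n t_k = s_(n+1) − s_(1) = (3**(-n - 1)*(-4*n - 3)) − (-1), i.e. 3**(-n - 1)*(3**(n + 1) - 4*n - 3).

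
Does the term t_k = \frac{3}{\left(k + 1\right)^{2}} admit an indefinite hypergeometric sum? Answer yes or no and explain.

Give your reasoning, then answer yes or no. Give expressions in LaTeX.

Compute t_(k+1)/t_k: get (k + 1)**2/(k + 2)**2.
A = k**2 + 2*k + 1, B = k**2 + 4*k + 4, C = 1.
Solve (k**2 + 2*k + 1)·f(k+1) − (k**2 + 2*k + 1)·f(k) = 1.
From deg A=2, deg B=2, deg C=0: d=0.
Put f(k) = c0: A·f(k+1) − B(k−1)·f(k) − C = -1; need -1 = 0 — inconsistent ⇒ no f, not summable.

No — the linear system for f has no solution.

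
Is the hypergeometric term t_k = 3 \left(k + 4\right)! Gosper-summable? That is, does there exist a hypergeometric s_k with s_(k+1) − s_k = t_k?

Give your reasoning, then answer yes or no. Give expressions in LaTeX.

r(k) = k + 5 after simplifying.
So A=k + 5 and B=1, with C=1.
Set up (k + 5)·f(k+1) − (1)·f(k) − (1) = 0.
Bound: deg f ≤ -1.
d = -1 < 0 ⇒ no nonzero polynomial f; not summable.

No; the degree bound rules out any f.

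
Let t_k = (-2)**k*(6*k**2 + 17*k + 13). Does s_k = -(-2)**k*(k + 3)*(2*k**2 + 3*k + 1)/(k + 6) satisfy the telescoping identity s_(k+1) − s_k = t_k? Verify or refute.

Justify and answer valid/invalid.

s_(k+1) = 2*(-2)**k*(k + 4)*(3*k + 2*(k + 1)**2 + 4)/(k + 7)
s_(k+1) − s_k = (-2)**k*(6*k**4 + 77*k**3 + 321*k**2 + 529*k + 309)/(k**2 + 13*k + 42)
(s_(k+1) − s_k) − t_k = (-2)**k*(-18*k**3 - 165*k**2 - 354*k - 237)/(k**2 + 13*k + 42)

Invalid: residual (-2)**k*(-18*k**3 - 165*k**2 - 354*k - 237)/(k**2 + 13*k + 42) ≠ 0.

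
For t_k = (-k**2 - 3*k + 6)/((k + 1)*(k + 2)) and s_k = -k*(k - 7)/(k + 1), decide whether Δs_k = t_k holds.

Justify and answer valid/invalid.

s_(k+1) = -(k - 6)*(k + 1)/(k + 2)
s_(k+1) − s_k = (-k**2 - 3*k + 6)/(k**2 + 3*k + 2)
(s_(k+1) − s_k) − t_k = 0

valid (s_(k+1) − s_k reduces to t_k)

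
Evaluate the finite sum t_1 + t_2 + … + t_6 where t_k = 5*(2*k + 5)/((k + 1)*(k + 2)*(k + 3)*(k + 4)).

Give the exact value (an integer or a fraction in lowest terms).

The ratio is (k + 1)*(2*k + 7)/((k + 5)*(2*k + 5)).
Take A(k)=k + 1, B(k)=k + 5, C(k)=k + 5/2.
Solve (k + 1)·f(k+1) − (k + 4)·f(k) = k + 5/2.
Degrees (1,1,1) ⇒ d ≤ 3.
Coefficient equations give f(k) = k*(k + 2)*(k + 4)/6.
So s_k = (B(k−1)f/C)·t_k = (k*(k + 2)*(k + 4)**2/(3*(2*k + 5)))·t_k = 5*k*(k + 4)/(3*(k**2 + 4*k + 3)).
s_(k+1) − s_k = 5*(2*k + 5)/(k**4 + 10*k**3 + 35*k**2 + 50*k + 24) = t_k.
Sum = s_(7) − s_(1); s_(7) = 77/48, s_(1) = 25/24 ⇒ 9/16.

Σ = 9/16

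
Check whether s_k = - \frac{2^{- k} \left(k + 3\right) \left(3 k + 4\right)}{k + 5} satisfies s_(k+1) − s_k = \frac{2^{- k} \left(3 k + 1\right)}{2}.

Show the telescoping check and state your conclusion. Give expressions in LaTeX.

Invalid: residual \frac{2^{- k} \left(- 3 k^{2} - 22 k - 13\right)}{k^{2} + 11 k + 30} ≠ 0.

s_(k+1) = -(k + 4)*(3*k + 7)/(2*2**k*(k + 6))
s_(k+1) − s_k = (3*k**3 + 28*k**2 + 57*k + 4)/(2*2**k*(k**2 + 11*k + 30))
(s_(k+1) − s_k) − t_k = (-3*k**2 - 22*k - 13)/(2**k*(k**2 + 11*k + 30))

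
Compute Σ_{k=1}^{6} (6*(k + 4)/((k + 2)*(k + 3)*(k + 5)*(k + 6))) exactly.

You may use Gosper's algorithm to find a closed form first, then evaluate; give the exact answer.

Σ = 5/36

The ratio is (k + 2)*(k + 5)**2/((k + 4)**2*(k + 7)).
Normal form (A,B,C) = (k + 2, k + 7, k**2 + 8*k + 16).
f must satisfy (k + 2)·f(k+1) − (k + 6)·f(k) = k**2 + 8*k + 16.
Degrees (1,1,2) ⇒ d ≤ 4.
Solve for f: f(k) = k*(k + 3)*(k + 4)*(k + 7)/20 (degree 4 ≤ 4).
So s_k = (B(k−1)f/C)·t_k = (k*(k + 3)*(k + 6)*(k + 7)/(20*(k + 4)))·t_k = 3*k*(k + 7)/(10*(k**2 + 7*k + 10)).
Δs = 6*(k + 4)/(k**4 + 16*k**3 + 91*k**2 + 216*k + 180), as required.
Evaluate s at k=7 and k=1: 49/180 and 2/15; difference 5/36.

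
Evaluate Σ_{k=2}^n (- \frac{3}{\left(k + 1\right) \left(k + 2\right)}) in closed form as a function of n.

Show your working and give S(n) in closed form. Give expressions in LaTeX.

S(n) = \frac{1 - n}{n + 2}

The ratio is (k + 1)/(k + 3).
Factor: A=k + 1; B=k + 3; C=1.
f must satisfy (k + 1)·f(k+1) − (k + 2)·f(k) = 1.
Bound: deg f ≤ 1.
Coefficient equations give f(k) = k.
Then R = B(k−1)f/C = k*(k + 2), so s_k = R(k)·t_k = -3*k/(k + 1).
Check: Δs_k = -3/(k**2 + 3*k + 2). ✓
s_(n+1) = 3*(-n - 1)/(n + 2) and s_(2) = -2, so S(n) = (1 - n)/(n + 2).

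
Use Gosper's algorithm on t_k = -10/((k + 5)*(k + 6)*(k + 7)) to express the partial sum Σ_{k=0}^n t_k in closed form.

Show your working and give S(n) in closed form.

S(n) = (-n**2 - 13*n - 12)/(6*(n**2 + 13*n + 42))

t_(k+1)/t_k = (k + 5)/(k + 8).
Take A(k)=k + 5, B(k)=k + 8, C(k)=1.
f must satisfy (k + 5)·f(k+1) − (k + 7)·f(k) = 1.
d = 2 from the (1,1,0) case.
Solve for f: f(k) = k*(k + 11)/60 (degree 2 ≤ 2).
Get s_k = R·t_k = k*(-k - 11)/(6*(k + 5)*(k + 6)) with R(k) = B(k−1)f(k)/C(k) = k*(k + 7)*(k + 11)/60.
Verify: -10/(k**3 + 18*k**2 + 107*k + 210) matches t_k.
s_(n+1) = (-n**2 - 13*n - 12)/(6*(n**2 + 13*n + 42)) and s_(0) = 0, so S(n) = (-n**2 - 13*n - 12)/(6*(n**2 + 13*n + 42)).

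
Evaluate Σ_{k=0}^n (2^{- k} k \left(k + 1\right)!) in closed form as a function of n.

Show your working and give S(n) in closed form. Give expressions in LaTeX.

Ratio r(k) = (k + 1)*(k + 2)/(2*k).
Gosper form: A/B · C(k+1)/C(k) with A=k/2 + 1, B=1, C=k.
Set up (k/2 + 1)·f(k+1) − (1)·f(k) − (k) = 0.
deg f ≤ 0 (via 1,0,1).
Coefficient equations give f(k) = 2.
Certificate R = B(k−1)f/C = 2/k gives s_k = 2**(1 - k)*factorial(k + 1).
Check: Δs_k = k*factorial(k + 1)/2**k. ✓
Σ_(k=0)^n t_k = s_(n+1) − s_(0) = (factorial(n + 2)/2**n) − (2), i.e. -2 + factorial(n + 2)/2**n.

S(n) = -2 + 2^{- n} \left(n + 2\right)!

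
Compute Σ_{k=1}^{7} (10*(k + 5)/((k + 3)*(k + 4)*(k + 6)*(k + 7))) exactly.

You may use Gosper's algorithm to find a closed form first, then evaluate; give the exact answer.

Σ = 45/308

t_(k+1)/t_k = (k + 3)*(k + 6)**2/((k + 5)**2*(k + 8)).
Factor: A=k + 3; B=k + 8; C=k**2 + 10*k + 25.
Solve (k + 3)·f(k+1) − (k + 7)·f(k) = k**2 + 10*k + 25.
From deg A=1, deg B=1, deg C=2: d=4.
Solving with deg f ≤ 4: f(k) = k*(k + 4)*(k + 5)*(k + 9)/36.
So s_k = (B(k−1)f/C)·t_k = (k*(k + 4)*(k + 7)*(k + 9)/(36*(k + 5)))·t_k = 5*k*(k + 9)/(18*(k**2 + 9*k + 18)).
Δs = 10*(k + 5)/(k**4 + 20*k**3 + 145*k**2 + 450*k + 504), as required.
Telescoping: Σ = s_(8) − s_(1) = 170/693 − (25/252) = 45/308.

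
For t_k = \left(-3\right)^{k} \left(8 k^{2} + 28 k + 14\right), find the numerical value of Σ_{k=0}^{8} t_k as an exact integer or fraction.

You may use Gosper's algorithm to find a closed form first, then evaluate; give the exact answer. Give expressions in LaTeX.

Σ = 3877550

Step 1: r(k) = 3*(-4*k**2 - 22*k - 25)/(4*k**2 + 14*k + 7).
So A=-3 and B=1, with C=k**2 + 7*k/2 + 7/4.
Solve (-3)·f(k+1) − (1)·f(k) = k**2 + 7*k/2 + 7/4.
Bound: deg f ≤ 2.
Solve for f: f(k) = -(2*k**2 + 4*k - 1)/8 (degree 2 ≤ 2).
Get s_k = R·t_k = (-3)**k*(-2*k**2 - 4*k + 1) with R(k) = B(k−1)f(k)/C(k) = -(2*k**2 + 4*k - 1)/(2*(4*k**2 + 14*k + 7)).
Check: Δs_k = (-3)**k*(8*k**2 + 28*k + 14). ✓
Telescoping: Σ = s_(9) − s_(0) = 3877551 − (1) = 3877550.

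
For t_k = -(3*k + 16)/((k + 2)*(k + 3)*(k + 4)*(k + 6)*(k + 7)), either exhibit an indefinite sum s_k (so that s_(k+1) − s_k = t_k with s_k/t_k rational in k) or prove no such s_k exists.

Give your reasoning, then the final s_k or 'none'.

s_k = k*(-k**2 - 11*k - 36)/(36*(k**3 + 11*k**2 + 36*k + 36))

Compute t_(k+1)/t_k: get (k + 2)*(k + 6)*(3*k + 19)/((k + 5)*(k + 8)*(3*k + 16)).
Gosper form: A/B · C(k+1)/C(k) with A=k + 2, B=k + 8, C=k**2 + 31*k/3 + 80/3.
Need (k + 2)·f(k+1) − (k + 7)·f(k) = k**2 + 31*k/3 + 80/3.
d = 5 from the (1,1,2) case.
Solving with deg f ≤ 5: f(k) = k*(k + 4)*(k + 5)*(k**2 + 11*k + 36)/108.
R(k) = B(k−1)·f(k)/C(k) = k*(k + 4)*(k + 7)*(k**2 + 11*k + 36)/(36*(3*k + 16)); s_k = R·t_k = k*(-k**2 - 11*k - 36)/(36*(k**3 + 11*k**2 + 36*k + 36)).
s_(k+1) − s_k = (-3*k - 16)/(k**5 + 22*k**4 + 185*k**3 + 740*k**2 + 1404*k + 1008) = t_k.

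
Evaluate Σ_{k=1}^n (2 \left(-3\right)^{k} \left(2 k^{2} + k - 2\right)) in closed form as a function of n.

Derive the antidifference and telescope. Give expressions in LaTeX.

S(n) = 3 \left(-3\right)^{n} n^{2} + 3 \left(-3\right)^{n} n - 3 \left(-3\right)^{n} + 3

Ratio r(k) = 3*(-k - 2*(k + 1)**2 + 1)/(2*k**2 + k - 2).
Take A(k)=-3, B(k)=1, C(k)=k**2 + k/2 - 1.
Set up (-3)·f(k+1) − (1)·f(k) − (k**2 + k/2 - 1) = 0.
Degrees (0,0,2) ⇒ d ≤ 2.
Solve for f: f(k) = -(k**2 - k - 1)/4 (degree 2 ≤ 2).
Get s_k = R·t_k = (-3)**k*(-k**2 + k + 1) with R(k) = B(k−1)f(k)/C(k) = -(k**2 - k - 1)/(2*(2*k**2 + k - 2)).
s_(k+1) − s_k = 2*(-3)**k*(2*k**2 + k - 2) = t_k.
Σ_(k=1)^n t_k = s_(n+1) − s_(1) = ((-3)**(n + 1)*(-n**2 - n + 1)) − (-3), i.e. 3*(-3)**n*n**2 + 3*(-3)**n*n - 3*(-3)**n + 3.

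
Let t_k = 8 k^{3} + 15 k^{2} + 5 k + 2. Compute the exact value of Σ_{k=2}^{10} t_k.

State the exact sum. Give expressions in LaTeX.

t_(k+1)/t_k = (8*k**3 + 39*k**2 + 59*k + 30)/(8*k**3 + 15*k**2 + 5*k + 2).
Factor: A=1; B=1; C=k**3 + 15*k**2/8 + 5*k/8 + 1/4.
f must satisfy (1)·f(k+1) − (1)·f(k) = k**3 + 15*k**2/8 + 5*k/8 + 1/4.
From deg A=0, deg B=0, deg C=3: d=4.
A polynomial solution: f(k) = k*(2*k**3 + k**2 - 3*k + 2)/8.
R(k) = B(k−1)·f(k)/C(k) = k*(2*k**3 + k**2 - 3*k + 2)/(8*k**3 + 15*k**2 + 5*k + 2); s_k = R·t_k = k*(2*k**3 + k**2 - 3*k + 2).
s_(k+1) − s_k = 8*k**3 + 15*k**2 + 5*k + 2 = t_k.
Σ_(k=2)^(10) t_k = s_(11) − s_(2) = 30272 − (32) = 30240.

Σ = 30240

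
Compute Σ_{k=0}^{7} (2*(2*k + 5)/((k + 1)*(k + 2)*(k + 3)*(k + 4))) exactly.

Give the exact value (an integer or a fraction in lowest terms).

Σ = 64/99

r(k) = (k + 1)*(2*k + 7)/((k + 5)*(2*k + 5)) after simplifying.
Factor: A=k + 1; B=k + 5; C=k + 5/2.
f must satisfy (k + 1)·f(k+1) − (k + 4)·f(k) = k + 5/2.
From deg A=1, deg B=1, deg C=1: d=3.
Solving with deg f ≤ 3: f(k) = k*(k + 2)*(k + 4)/6.
Get s_k = R·t_k = 2*k*(k + 4)/(3*(k**2 + 4*k + 3)) with R(k) = B(k−1)f(k)/C(k) = k*(k + 2)*(k + 4)**2/(3*(2*k + 5)).
Check: Δs_k = 2*(2*k + 5)/(k**4 + 10*k**3 + 35*k**2 + 50*k + 24). ✓
Sum = s_(8) − s_(0); s_(8) = 64/99, s_(0) = 0 ⇒ 64/99.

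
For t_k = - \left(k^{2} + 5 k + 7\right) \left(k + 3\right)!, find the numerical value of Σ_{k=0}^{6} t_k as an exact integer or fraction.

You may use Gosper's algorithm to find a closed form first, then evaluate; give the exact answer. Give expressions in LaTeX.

Σ = -29030394

Ratio r(k) = (k + 4)*(5*k + (k + 1)**2 + 12)/(k**2 + 5*k + 7).
A = k + 4, B = 1, C = k**2 + 5*k + 7.
Key eq: (k + 4)·f(k+1) = (1)·f(k) + (k**2 + 5*k + 7).
Degrees (1,0,2) ⇒ d ≤ 1.
Match coefficients ⇒ f(k) = k + 1.
Then R = B(k−1)f/C = (k + 1)/(k**2 + 5*k + 7), so s_k = R(k)·t_k = -(k + 1)*factorial(k + 3).
Verify: -(k**2 + 5*k + 7)*factorial(k + 3) matches t_k.
Telescoping: Σ = s_(7) − s_(0) = -29030400 − (-6) = -29030394.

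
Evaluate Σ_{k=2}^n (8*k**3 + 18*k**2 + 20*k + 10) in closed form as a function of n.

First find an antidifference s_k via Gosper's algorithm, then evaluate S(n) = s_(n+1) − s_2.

S(n) = 2*n**4 + 10*n**3 + 21*n**2 + 23*n - 56

t_(k+1)/t_k = (4*k**3 + 21*k**2 + 40*k + 28)/(4*k**3 + 9*k**2 + 10*k + 5).
Factor: A=1; B=1; C=k**3 + 9*k**2/4 + 5*k/2 + 5/4.
Key eq: (1)·f(k+1) = (1)·f(k) + (k**3 + 9*k**2/4 + 5*k/2 + 5/4).
From deg A=0, deg B=0, deg C=3: d=4.
A polynomial solution: f(k) = k*(k + 1)*(2*k**2 + 3)/8.
Certificate R = B(k−1)f/C = k*(2*k**2 + 3)/(2*(4*k**2 + 5*k + 5)) gives s_k = k*(2*k**3 + 2*k**2 + 3*k + 3).
Check: Δs_k = 8*k**3 + 18*k**2 + 20*k + 10. ✓
Σ_(k=2)^n t_k = s_(n+1) − s_(2) = (2*n**4 + 10*n**3 + 21*n**2 + 23*n + 10) − (66), i.e. 2*n**4 + 10*n**3 + 21*n**2 + 23*n - 56.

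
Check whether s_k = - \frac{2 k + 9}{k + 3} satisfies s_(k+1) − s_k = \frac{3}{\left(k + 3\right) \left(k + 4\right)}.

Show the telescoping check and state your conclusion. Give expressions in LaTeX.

valid; difference matches t_k

s_(k+1) = (-2*k - 11)/(k + 4)
s_(k+1) − s_k = 3/(k**2 + 7*k + 12)
(s_(k+1) − s_k) − t_k = 0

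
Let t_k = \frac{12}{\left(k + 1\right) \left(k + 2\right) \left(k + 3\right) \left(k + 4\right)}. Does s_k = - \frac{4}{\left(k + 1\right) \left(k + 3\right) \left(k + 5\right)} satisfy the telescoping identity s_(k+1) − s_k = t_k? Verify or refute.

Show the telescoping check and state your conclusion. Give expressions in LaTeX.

s_(k+1) = -4/((k + 2)*(k + 4)*(k + 6))
s_(k+1) − s_k = 12*(k**2 + 7*k + 11)/(k**6 + 21*k**5 + 175*k**4 + 735*k**3 + 1624*k**2 + 1764*k + 720)
(s_(k+1) − s_k) − t_k = 12*(-4*k - 19)/(k**6 + 21*k**5 + 175*k**4 + 735*k**3 + 1624*k**2 + 1764*k + 720)

Invalid: residual \frac{12 \left(- 4 k - 19\right)}{k^{6} + 21 k^{5} + 175 k^{4} + 735 k^{3} + 1624 k^{2} + 1764 k + 720} ≠ 0.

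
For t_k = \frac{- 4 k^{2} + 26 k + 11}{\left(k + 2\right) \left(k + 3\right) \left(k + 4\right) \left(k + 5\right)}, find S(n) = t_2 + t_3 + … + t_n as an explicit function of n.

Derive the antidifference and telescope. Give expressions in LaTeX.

Step 1: r(k) = (k + 2)*(26*k - 4*(k + 1)**2 + 37)/((k + 6)*(-4*k**2 + 26*k + 11)).
Normal form (A,B,C) = (k + 2, k + 6, k**2 - 13*k/2 - 11/4).
Set up (k + 2)·f(k+1) − (k + 5)·f(k) − (k**2 - 13*k/2 - 11/4) = 0.
d = 3 from the (1,1,2) case.
Solving with deg f ≤ 3: f(k) = -k*(k**2 + 41*k + 2)/32.
R(k) = B(k−1)·f(k)/C(k) = -k*(k + 5)*(k**2 + 41*k + 2)/(8*(4*k**2 - 26*k - 11)); s_k = R·t_k = k*(k**2 + 41*k + 2)/(8*(k + 2)*(k + 3)*(k + 4)).
Verify: (-4*k**2 + 26*k + 11)/(k**4 + 14*k**3 + 71*k**2 + 154*k + 120) matches t_k.
s_(n+1) = (n**3 + 44*n**2 + 87*n + 44)/(8*(n**3 + 12*n**2 + 47*n + 60)) and s_(2) = 11/60, so S(n) = (-7*n**3 + 396*n**2 + 271*n - 660)/(120*(n**3 + 12*n**2 + 47*n + 60)).

S(n) = \frac{- 7 n^{3} + 396 n^{2} + 271 n - 660}{120 \left(n^{3} + 12 n^{2} + 47 n + 60\right)}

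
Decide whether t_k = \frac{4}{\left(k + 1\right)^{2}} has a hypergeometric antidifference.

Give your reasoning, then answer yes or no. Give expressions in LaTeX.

r(k) = (k + 1)**2/(k + 2)**2 after simplifying.
Take A(k)=k**2 + 2*k + 1, B(k)=k**2 + 4*k + 4, C(k)=1.
Need (k**2 + 2*k + 1)·f(k+1) − (k**2 + 2*k + 1)·f(k) = 1.
d = 0 from the (2,2,0) case.
Write f(k) = c0. Then LHS − RHS = -1, requiring -1 = 0: contradictory. No certificate.

No. Not Gosper-summable.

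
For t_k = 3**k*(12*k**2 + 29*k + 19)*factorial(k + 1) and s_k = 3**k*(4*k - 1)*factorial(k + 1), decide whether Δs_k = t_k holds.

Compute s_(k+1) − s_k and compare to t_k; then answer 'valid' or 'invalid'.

Valid: the claim telescopes to t_k.

s_(k+1) = 3**(k + 1)*(4*k + 3)*factorial(k + 2)
s_(k+1) − s_k = 3**k*(12*k**2 + 29*k + 19)*factorial(k + 1)
(s_(k+1) − s_k) − t_k = 0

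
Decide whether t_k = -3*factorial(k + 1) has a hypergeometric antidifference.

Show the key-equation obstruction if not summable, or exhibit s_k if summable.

No; the degree bound rules out any f.

Ratio r(k) = k + 2.
A = k + 2, B = 1, C = 1.
f must satisfy (k + 2)·f(k+1) − (1)·f(k) = 1.
d = -1 from the (1,0,0) case.
Bound -1 < 0, so the key equation has no polynomial solution.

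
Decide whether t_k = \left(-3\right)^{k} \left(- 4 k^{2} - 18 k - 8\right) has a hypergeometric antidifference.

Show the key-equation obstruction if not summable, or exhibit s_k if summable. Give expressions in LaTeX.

Yes. s_k = \left(-3\right)^{k} \left(k^{2} + 3 k - 1\right).

The ratio is 3*(-2*k**2 - 13*k - 15)/(2*k**2 + 9*k + 4).
Factor: A=-3; B=1; C=k**2 + 9*k/2 + 2.
f must satisfy (-3)·f(k+1) − (1)·f(k) = k**2 + 9*k/2 + 2.
d = 2 from the (0,0,2) case.
Solving with deg f ≤ 2: f(k) = -(k**2 + 3*k - 1)/4.
Certificate R = B(k−1)f/C = -(k**2 + 3*k - 1)/(2*(k + 4)*(2*k + 1)) gives s_k = (-3)**k*(k**2 + 3*k - 1).
Check: Δs_k = (-3)**k*(-4*k**2 - 18*k - 8). ✓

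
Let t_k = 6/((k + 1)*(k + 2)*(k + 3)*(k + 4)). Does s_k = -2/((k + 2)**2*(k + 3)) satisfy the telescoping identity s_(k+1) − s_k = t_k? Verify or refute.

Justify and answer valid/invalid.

s_(k+1) = -2/((k + 3)**2*(k + 4))
s_(k+1) − s_k = 2*(3*k + 8)/(k**5 + 14*k**4 + 77*k**3 + 208*k**2 + 276*k + 144)
(s_(k+1) − s_k) − t_k = 4*(-2*k - 5)/(k**6 + 15*k**5 + 91*k**4 + 285*k**3 + 484*k**2 + 420*k + 144)

Invalid: residual 4*(-2*k - 5)/(k**6 + 15*k**5 + 91*k**4 + 285*k**3 + 484*k**2 + 420*k + 144) ≠ 0.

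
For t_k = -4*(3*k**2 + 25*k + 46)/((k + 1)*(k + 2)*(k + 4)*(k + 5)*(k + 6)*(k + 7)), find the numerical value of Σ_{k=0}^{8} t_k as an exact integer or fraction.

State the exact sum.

Σ = -107/650

t_(k+1)/t_k = (k + 1)*(k + 4)*(25*k + 3*(k + 1)**2 + 71)/((k + 3)*(k + 8)*(3*k**2 + 25*k + 46)).
Gosper form: A/B · C(k+1)/C(k) with A=k + 1, B=k + 8, C=k**3 + 34*k**2/3 + 121*k/3 + 46.
Solve (k + 1)·f(k+1) − (k + 7)·f(k) = k**3 + 34*k**2/3 + 121*k/3 + 46.
d = 6 from the (1,1,3) case.
A polynomial solution: f(k) = k*(k + 2)*(k + 3)*(k + 5)*(k**2 + 11*k + 34)/72.
Certificate R = B(k−1)f/C = k*(k + 2)*(k + 5)*(k + 7)*(k**2 + 11*k + 34)/(24*(3*k**2 + 25*k + 46)) gives s_k = k*(-k**2 - 11*k - 34)/(6*(k**3 + 11*k**2 + 34*k + 24)).
Check: Δs_k = 4*(-3*k**2 - 25*k - 46)/(k**6 + 25*k**5 + 247*k**4 + 1219*k**3 + 3112*k**2 + 3796*k + 1680). ✓
Evaluate s at k=9 and k=0: -107/650 and 0; difference -107/650.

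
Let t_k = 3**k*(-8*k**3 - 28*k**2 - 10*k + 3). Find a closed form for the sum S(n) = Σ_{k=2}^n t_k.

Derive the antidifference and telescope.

The ratio is 3*(8*k**3 + 52*k**2 + 90*k + 43)/(8*k**3 + 28*k**2 + 10*k - 3).
Normal form (A,B,C) = (3, 1, k**3 + 7*k**2/2 + 5*k/4 - 3/8).
Key eq: (3)·f(k+1) = (1)·f(k) + (k**3 + 7*k**2/2 + 5*k/4 - 3/8).
From deg A=0, deg B=0, deg C=3: d=3.
Solve for f: f(k) = k*(4*k**2 - 4*k - 1)/8 (degree 3 ≤ 3).
So s_k = (B(k−1)f/C)·t_k = (k*(4*k**2 - 4*k - 1)/(8*k**3 + 28*k**2 + 10*k - 3))·t_k = 3**k*k*(-4*k**2 + 4*k + 1).
s_(k+1) − s_k = 3**k*(-8*k**3 - 28*k**2 - 10*k + 3) = t_k.
Evaluate: s_(n+1) = 3**(n + 1)*(-4*n**3 - 8*n**2 - 3*n + 1); subtract s_(2) = -126 ⇒ S(n) = -12*3**n*n**3 - 24*3**n*n**2 - 9*3**n*n + 3*3**n + 126.

S(n) = -12*3**n*n**3 - 24*3**n*n**2 - 9*3**n*n + 3*3**n + 126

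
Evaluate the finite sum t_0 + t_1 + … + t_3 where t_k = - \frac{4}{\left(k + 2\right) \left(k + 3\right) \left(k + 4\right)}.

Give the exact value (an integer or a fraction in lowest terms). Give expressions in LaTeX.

Ratio r(k) = (k + 2)/(k + 5).
Take A(k)=k + 2, B(k)=k + 5, C(k)=1.
Need (k + 2)·f(k+1) − (k + 4)·f(k) = 1.
Bound: deg f ≤ 2.
Match coefficients ⇒ f(k) = k*(k + 5)/12.
So s_k = (B(k−1)f/C)·t_k = (k*(k + 4)*(k + 5)/12)·t_k = k*(-k - 5)/(3*(k + 2)*(k + 3)).
Check: Δs_k = -4/(k**3 + 9*k**2 + 26*k + 24). ✓
Evaluate s at k=4 and k=0: -2/7 and 0; difference -2/7.

Σ = -2/7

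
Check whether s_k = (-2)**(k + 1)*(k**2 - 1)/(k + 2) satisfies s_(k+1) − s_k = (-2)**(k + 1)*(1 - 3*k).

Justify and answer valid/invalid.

s_(k+1) = (-2)**(k + 2)*k*(k + 2)/(k + 3)
s_(k+1) − s_k = (-2)**(k + 1)*(-3*k**3 - 11*k**2 - 7*k + 3)/(k**2 + 5*k + 6)
(s_(k+1) − s_k) − t_k = 6*(-2)**k*(-k**2 - 2*k + 1)/(k**2 + 5*k + 6)

Invalid: residual 6*(-2)**k*(-k**2 - 2*k + 1)/(k**2 + 5*k + 6) ≠ 0.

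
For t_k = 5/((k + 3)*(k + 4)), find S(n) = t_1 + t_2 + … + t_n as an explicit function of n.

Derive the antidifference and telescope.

S(n) = 5*n/(4*(n + 4))

The ratio is (k + 3)/(k + 5).
Factor: A=k + 3; B=k + 5; C=1.
f must satisfy (k + 3)·f(k+1) − (k + 4)·f(k) = 1.
deg f ≤ 1 (via 1,1,0).
Solve for f: f(k) = k/3 (degree 1 ≤ 1).
R(k) = B(k−1)·f(k)/C(k) = k*(k + 4)/3; s_k = R·t_k = 5*k/(3*(k + 3)).
s_(k+1) − s_k = 5/(k**2 + 7*k + 12) = t_k.
Telescope: S(n) = s_(n+1) − s_(1) = 5*(n + 1)/(3*(n + 4)) − (5/12) = 5*n/(4*(n + 4)).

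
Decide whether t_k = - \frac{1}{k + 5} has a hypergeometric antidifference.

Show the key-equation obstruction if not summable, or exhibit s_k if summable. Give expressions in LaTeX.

No. Not Gosper-summable.

t_(k+1)/t_k = (k + 5)/(k + 6).
Take A(k)=k + 5, B(k)=k + 6, C(k)=1.
Key eq: (k + 5)·f(k+1) = (k + 5)·f(k) + (1).
From deg A=1, deg B=1, deg C=0: d=0.
Write f(k) = c0. Then LHS − RHS = -1, requiring -1 = 0: contradictory. No certificate.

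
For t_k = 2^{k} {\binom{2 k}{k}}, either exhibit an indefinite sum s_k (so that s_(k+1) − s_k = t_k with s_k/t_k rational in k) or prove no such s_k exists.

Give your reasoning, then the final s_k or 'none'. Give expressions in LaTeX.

The ratio is 4*(2*k + 1)/(k + 1).
So A=8*k + 4 and B=k + 1, with C=1.
Need (8*k + 4)·f(k+1) − (k)·f(k) = 1.
Degrees (1,1,0) ⇒ d ≤ -1.
d = -1 < 0 ⇒ no nonzero polynomial f; not summable.

no hypergeometric antidifference exists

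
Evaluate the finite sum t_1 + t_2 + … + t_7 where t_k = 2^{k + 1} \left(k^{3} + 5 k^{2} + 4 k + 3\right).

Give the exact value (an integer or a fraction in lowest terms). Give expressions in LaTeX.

Σ = 237052

r(k) = 2*(k**3 + 8*k**2 + 17*k + 13)/(k**3 + 5*k**2 + 4*k + 3) after simplifying.
Normal form (A,B,C) = (2, 1, k**3 + 5*k**2 + 4*k + 3).
Solve (2)·f(k+1) − (1)·f(k) = k**3 + 5*k**2 + 4*k + 3.
Bound: deg f ≤ 3.
Match coefficients ⇒ f(k) = k**3 - k**2 + 2*k - 1.
R(k) = B(k−1)·f(k)/C(k) = (k**3 - k**2 + 2*k - 1)/(k**3 + 5*k**2 + 4*k + 3); s_k = R·t_k = 2**(k + 1)*(k**3 - k**2 + 2*k - 1).
Check: Δs_k = 2**(k + 1)*(k**3 + 5*k**2 + 4*k + 3). ✓
Evaluate s at k=8 and k=1: 237056 and 4; difference 237052.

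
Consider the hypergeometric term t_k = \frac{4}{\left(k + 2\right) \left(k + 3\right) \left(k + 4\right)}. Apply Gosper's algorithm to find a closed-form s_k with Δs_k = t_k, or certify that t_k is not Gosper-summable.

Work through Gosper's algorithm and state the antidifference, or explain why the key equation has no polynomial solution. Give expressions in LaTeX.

The ratio is (k + 2)/(k + 5).
A = k + 2, B = k + 5, C = 1.
Set up (k + 2)·f(k+1) − (k + 4)·f(k) − (1) = 0.
Bound: deg f ≤ 2.
Coefficient equations give f(k) = k*(k + 5)/12.
Then R = B(k−1)f/C = k*(k + 4)*(k + 5)/12, so s_k = R(k)·t_k = k*(k + 5)/(3*(k + 2)*(k + 3)).
s_(k+1) − s_k = 4/(k**3 + 9*k**2 + 26*k + 24) = t_k.

s_k = \frac{k \left(k + 5\right)}{3 \left(k + 2\right) \left(k + 3\right)}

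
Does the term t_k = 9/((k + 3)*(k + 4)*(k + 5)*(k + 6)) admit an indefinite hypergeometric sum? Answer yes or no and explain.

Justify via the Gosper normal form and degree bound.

r(k) = (k + 3)/(k + 7) after simplifying.
Gosper form: A/B · C(k+1)/C(k) with A=k + 3, B=k + 7, C=1.
Key eq: (k + 3)·f(k+1) = (k + 6)·f(k) + (1).
d = 3 from the (1,1,0) case.
Coefficient equations give f(k) = k*(k**2 + 12*k + 47)/180.
Certificate R = B(k−1)f/C = k*(k + 6)*(k**2 + 12*k + 47)/180 gives s_k = k*(k**2 + 12*k + 47)/(20*(k + 3)*(k + 4)*(k + 5)).
Verify: 9/(k**4 + 18*k**3 + 119*k**2 + 342*k + 360) matches t_k.

Yes. s_k = k*(k**2 + 12*k + 47)/(20*(k + 3)*(k + 4)*(k + 5)).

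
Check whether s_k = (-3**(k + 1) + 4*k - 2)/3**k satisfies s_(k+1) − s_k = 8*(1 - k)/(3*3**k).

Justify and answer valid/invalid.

s_(k+1) = (-9*3**k + 4*k + 2)/(3*3**k)
s_(k+1) − s_k = 8*(1 - k)/(3*3**k)
(s_(k+1) − s_k) − t_k = 0

valid; difference matches t_k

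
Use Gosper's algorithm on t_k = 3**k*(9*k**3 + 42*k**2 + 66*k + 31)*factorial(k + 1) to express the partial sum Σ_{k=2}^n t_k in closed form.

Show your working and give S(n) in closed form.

S(n) = 9*3**n*n**4*factorial(n) + 54*3**n*n**3*factorial(n) + 114*3**n*n**2*factorial(n) + 99*3**n*n*factorial(n) + 30*3**n*factorial(n) - 918

Step 1: r(k) = 3*(9*k**4 + 87*k**3 + 315*k**2 + 502*k + 296)/(9*k**3 + 42*k**2 + 66*k + 31).
Factor: A=3*k + 6; B=1; C=k**3 + 14*k**2/3 + 22*k/3 + 31/9.
Set up (3*k + 6)·f(k+1) − (1)·f(k) − (k**3 + 14*k**2/3 + 22*k/3 + 31/9) = 0.
From deg A=1, deg B=0, deg C=3: d=2.
Coefficient equations give f(k) = (3*k**2 + 3*k - 1)/9.
R(k) = B(k−1)·f(k)/C(k) = (3*k**2 + 3*k - 1)/(9*k**3 + 42*k**2 + 66*k + 31); s_k = R·t_k = 3**k*(3*k**2 + 3*k - 1)*factorial(k + 1).
Δs = 3**k*(9*k**3 + 42*k**2 + 66*k + 31)*factorial(k + 1), as required.
Telescope: S(n) = s_(n+1) − s_(2) = 3**(n + 1)*(3*n**2 + 9*n + 5)*factorial(n + 2) − (918) = 9*3**n*n**4*factorial(n) + 54*3**n*n**3*factorial(n) + 114*3**n*n**2*factorial(n) + 99*3**n*n*factorial(n) + 30*3**n*factorial(n) - 918.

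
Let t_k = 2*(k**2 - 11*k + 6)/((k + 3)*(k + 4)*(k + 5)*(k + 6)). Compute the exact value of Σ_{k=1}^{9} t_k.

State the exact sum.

Compute t_(k+1)/t_k: get -(k + 3)*(11*k - (k + 1)**2 + 5)/((k + 7)*(k**2 - 11*k + 6)).
So A=k + 3 and B=k + 7, with C=k**2 - 11*k + 6.
Key eq: (k + 3)·f(k+1) = (k + 6)·f(k) + (k**2 - 11*k + 6).
Degrees (1,1,2) ⇒ d ≤ 3.
Solving with deg f ≤ 3: f(k) = k*(k**2 - 48*k + 167)/60.
Then R = B(k−1)f/C = k*(k + 6)*(k**2 - 48*k + 167)/(60*(k**2 - 11*k + 6)), so s_k = R(k)·t_k = k*(k**2 - 48*k + 167)/(30*(k + 3)*(k + 4)*(k + 5)).
Δs = 2*(k**2 - 11*k + 6)/(k**4 + 18*k**3 + 119*k**2 + 342*k + 360), as required.
Σ_(k=1)^(9) t_k = s_(10) − s_(1) = -71/2730 − (1/30) = -27/455.

Σ = -27/455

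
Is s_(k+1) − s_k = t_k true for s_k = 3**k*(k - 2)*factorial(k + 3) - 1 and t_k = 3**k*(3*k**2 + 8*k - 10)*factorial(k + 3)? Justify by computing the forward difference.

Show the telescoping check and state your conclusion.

Valid: the claim telescopes to t_k.

s_(k+1) = 3**(k + 1)*(k - 1)*factorial(k + 4) - 1
s_(k+1) − s_k = 3**k*(3*k**2 + 8*k - 10)*factorial(k + 3)
(s_(k+1) − s_k) − t_k = 0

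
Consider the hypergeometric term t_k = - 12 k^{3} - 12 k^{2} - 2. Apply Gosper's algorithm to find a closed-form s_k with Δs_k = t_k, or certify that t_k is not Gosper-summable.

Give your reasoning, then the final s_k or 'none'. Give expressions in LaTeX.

s_k = k \left(- 3 k^{3} + 2 k^{2} + 3 k - 4\right)

r(k) = (6*(k + 1)**3 + 6*(k + 1)**2 + 1)/(6*k**3 + 6*k**2 + 1) after simplifying.
Gosper form: A/B · C(k+1)/C(k) with A=1, B=1, C=k**3 + k**2 + 1/6.
Need (1)·f(k+1) − (1)·f(k) = k**3 + k**2 + 1/6.
Degrees (0,0,3) ⇒ d ≤ 4.
Match coefficients ⇒ f(k) = k*(3*k**3 - 2*k**2 - 3*k + 4)/12.
Get s_k = R·t_k = k*(-3*k**3 + 2*k**2 + 3*k - 4) with R(k) = B(k−1)f(k)/C(k) = k*(3*k**3 - 2*k**2 - 3*k + 4)/(2*(6*k**3 + 6*k**2 + 1)).
Verify: -12*k**3 - 12*k**2 - 2 matches t_k.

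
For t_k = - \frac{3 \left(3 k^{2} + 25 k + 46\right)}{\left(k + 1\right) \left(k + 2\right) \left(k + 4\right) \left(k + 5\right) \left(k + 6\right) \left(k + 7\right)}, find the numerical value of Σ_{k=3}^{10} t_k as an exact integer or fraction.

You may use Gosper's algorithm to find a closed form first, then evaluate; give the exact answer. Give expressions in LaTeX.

Σ = -13/1190

Step 1: r(k) = (k + 1)*(k + 4)*(25*k + 3*(k + 1)**2 + 71)/((k + 3)*(k + 8)*(3*k**2 + 25*k + 46)).
A = k + 1, B = k + 8, C = k**3 + 34*k**2/3 + 121*k/3 + 46.
Need (k + 1)·f(k+1) − (k + 7)·f(k) = k**3 + 34*k**2/3 + 121*k/3 + 46.
Bound: deg f ≤ 6.
Coefficient equations give f(k) = k*(k + 2)*(k + 3)*(k + 5)*(k**2 + 11*k + 34)/72.
So s_k = (B(k−1)f/C)·t_k = (k*(k + 2)*(k + 5)*(k + 7)*(k**2 + 11*k + 34)/(24*(3*k**2 + 25*k + 46)))·t_k = k*(-k**2 - 11*k - 34)/(8*(k**3 + 11*k**2 + 34*k + 24)).
Δs = 3*(-3*k**2 - 25*k - 46)/(k**6 + 25*k**5 + 247*k**4 + 1219*k**3 + 3112*k**2 + 3796*k + 1680), as required.
Telescoping: Σ = s_(11) − s_(3) = -253/2040 − (-19/168) = -13/1190.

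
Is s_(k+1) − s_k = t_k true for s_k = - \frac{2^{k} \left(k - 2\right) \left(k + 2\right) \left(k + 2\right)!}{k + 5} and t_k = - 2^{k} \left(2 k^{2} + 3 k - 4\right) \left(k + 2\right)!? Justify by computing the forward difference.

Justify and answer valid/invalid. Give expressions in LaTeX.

s_(k+1) = -2**(k + 1)*(k - 1)*(k + 3)*factorial(k + 3)/(k + 6)
s_(k+1) − s_k = -2**k*(2*k**4 + 19*k**3 + 50*k**2 + 16*k - 66)*factorial(k + 2)/((k + 5)*(k + 6))
(s_(k+1) − s_k) − t_k = 3*2**k*(2*k**3 + 13*k**2 + 10*k - 18)*factorial(k + 2)/((k + 5)*(k + 6))

Invalid: residual \frac{3 \cdot 2^{k} \left(2 k^{3} + 13 k^{2} + 10 k - 18\right) \left(k + 2\right)!}{\left(k + 5\right) \left(k + 6\right)} ≠ 0.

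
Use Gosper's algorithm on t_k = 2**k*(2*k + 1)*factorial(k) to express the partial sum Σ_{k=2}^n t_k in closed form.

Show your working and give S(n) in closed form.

S(n) = 2*2**n*factorial(n + 1) - 8

r(k) = 2*(k + 1)*(2*k + 3)/(2*k + 1) after simplifying.
A = 2*k + 2, B = 1, C = k + 1/2.
Set up (2*k + 2)·f(k+1) − (1)·f(k) − (k + 1/2) = 0.
deg f ≤ 0 (via 1,0,1).
Solve for f: f(k) = 1/2 (degree 0 ≤ 0).
So s_k = (B(k−1)f/C)·t_k = (1/(2*k + 1))·t_k = 2**k*factorial(k).
s_(k+1) − s_k = 2**k*(2*k + 1)*factorial(k) = t_k.
s_(n+1) = 2**(n + 1)*factorial(n + 1) and s_(2) = 8, so S(n) = 2*2**n*factorial(n + 1) - 8.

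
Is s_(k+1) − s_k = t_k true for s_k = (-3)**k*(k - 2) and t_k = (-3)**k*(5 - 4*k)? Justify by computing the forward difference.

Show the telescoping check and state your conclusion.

valid (s_(k+1) − s_k reduces to t_k)

s_(k+1) = (-3)**(k + 1)*(k - 1)
s_(k+1) − s_k = (-3)**k*(5 - 4*k)
(s_(k+1) − s_k) − t_k = 0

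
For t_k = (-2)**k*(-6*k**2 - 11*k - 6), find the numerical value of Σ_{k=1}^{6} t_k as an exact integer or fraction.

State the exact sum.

Ratio r(k) = 2*(-6*k**2 - 23*k - 23)/(6*k**2 + 11*k + 6).
A = -2, B = 1, C = k**2 + 11*k/6 + 1.
Key eq: (-2)·f(k+1) = (1)·f(k) + (k**2 + 11*k/6 + 1).
Bound: deg f ≤ 2.
Coefficient equations give f(k) = -k*(2*k + 1)/6.
R(k) = B(k−1)·f(k)/C(k) = -k*(2*k + 1)/(6*k**2 + 11*k + 6); s_k = R·t_k = (-2)**k*k*(2*k + 1).
Verify: (-2)**k*(-6*k**2 - 11*k - 6) matches t_k.
Evaluate s at k=7 and k=1: -13440 and -6; difference -13434.

Σ = -13434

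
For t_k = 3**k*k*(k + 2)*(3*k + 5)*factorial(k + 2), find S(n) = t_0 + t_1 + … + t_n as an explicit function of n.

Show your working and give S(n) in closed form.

Ratio r(k) = 3*(k + 1)*(k + 3)**2*(3*k + 8)/(k*(k + 2)*(3*k + 5)).
Normal form (A,B,C) = (3*k + 9, 1, k**3 + 11*k**2/3 + 10*k/3).
Key eq: (3*k + 9)·f(k+1) = (1)·f(k) + (k**3 + 11*k**2/3 + 10*k/3).
Degrees (1,0,3) ⇒ d ≤ 2.
Solving with deg f ≤ 2: f(k) = k*(k - 1)/3.
Certificate R = B(k−1)f/C = (k - 1)/((k + 2)*(3*k + 5)) gives s_k = 3**k*k*(k - 1)*factorial(k + 2).
Verify: 3**k*k*(k + 2)*(3*k + 5)*factorial(k + 2) matches t_k.
s_(n+1) = 3**(n + 1)*n*(n + 1)*factorial(n + 3) and s_(0) = 0, so S(n) = 3**(n + 1)*n*(n + 1)*factorial(n + 3).

S(n) = 3**(n + 1)*n*(n + 1)*factorial(n + 3)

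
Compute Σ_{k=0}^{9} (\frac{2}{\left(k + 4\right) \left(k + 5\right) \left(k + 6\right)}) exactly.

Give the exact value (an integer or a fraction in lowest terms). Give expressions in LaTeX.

Compute t_(k+1)/t_k: get (k + 4)/(k + 7).
So A=k + 4 and B=k + 7, with C=1.
Need (k + 4)·f(k+1) − (k + 6)·f(k) = 1.
Bound: deg f ≤ 2.
A polynomial solution: f(k) = k*(k + 9)/40.
Certificate R = B(k−1)f/C = k*(k + 6)*(k + 9)/40 gives s_k = k*(k + 9)/(20*(k + 4)*(k + 5)).
Check: Δs_k = 2/(k**3 + 15*k**2 + 74*k + 120). ✓
Telescoping: Σ = s_(10) − s_(0) = 19/420 − (0) = 19/420.

Σ = 19/420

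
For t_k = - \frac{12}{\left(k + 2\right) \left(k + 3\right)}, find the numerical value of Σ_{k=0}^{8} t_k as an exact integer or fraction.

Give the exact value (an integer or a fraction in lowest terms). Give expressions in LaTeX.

Σ = -54/11

Step 1: r(k) = (k + 2)/(k + 4).
Take A(k)=k + 2, B(k)=k + 4, C(k)=1.
Key eq: (k + 2)·f(k+1) = (k + 3)·f(k) + (1).
From deg A=1, deg B=1, deg C=0: d=1.
Solve for f: f(k) = k/2 (degree 1 ≤ 1).
So s_k = (B(k−1)f/C)·t_k = (k*(k + 3)/2)·t_k = -6*k/(k + 2).
Check: Δs_k = -12/(k**2 + 5*k + 6). ✓
Telescoping: Σ = s_(9) − s_(0) = -54/11 − (0) = -54/11.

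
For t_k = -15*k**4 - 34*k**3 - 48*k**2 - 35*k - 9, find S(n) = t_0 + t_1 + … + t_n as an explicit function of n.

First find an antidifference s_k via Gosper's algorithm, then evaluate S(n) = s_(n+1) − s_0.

S(n) = -3*n**5 - 16*n**4 - 38*n**3 - 50*n**2 - 34*n - 9

Step 1: r(k) = (15*k**4 + 94*k**3 + 240*k**2 + 293*k + 141)/(15*k**4 + 34*k**3 + 48*k**2 + 35*k + 9).
Gosper form: A/B · C(k+1)/C(k) with A=1, B=1, C=k**4 + 34*k**3/15 + 16*k**2/5 + 7*k/3 + 3/5.
f must satisfy (1)·f(k+1) − (1)·f(k) = k**4 + 34*k**3/15 + 16*k**2/5 + 7*k/3 + 3/5.
d = 5 from the (0,0,4) case.
Solve for f: f(k) = k*(3*k**4 + k**3 + 4*k**2 + 2*k - 1)/15 (degree 5 ≤ 5).
So s_k = (B(k−1)f/C)·t_k = (k*(3*k**4 + k**3 + 4*k**2 + 2*k - 1)/(15*k**4 + 34*k**3 + 48*k**2 + 35*k + 9))·t_k = k*(-3*k**4 - k**3 - 4*k**2 - 2*k + 1).
s_(k+1) − s_k = -15*k**4 - 34*k**3 - 48*k**2 - 35*k - 9 = t_k.
Σ_(k=0)^n t_k = s_(n+1) − s_(0) = (-3*n**5 - 16*n**4 - 38*n**3 - 50*n**2 - 34*n - 9) − (0), i.e. -3*n**5 - 16*n**4 - 38*n**3 - 50*n**2 - 34*n - 9.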